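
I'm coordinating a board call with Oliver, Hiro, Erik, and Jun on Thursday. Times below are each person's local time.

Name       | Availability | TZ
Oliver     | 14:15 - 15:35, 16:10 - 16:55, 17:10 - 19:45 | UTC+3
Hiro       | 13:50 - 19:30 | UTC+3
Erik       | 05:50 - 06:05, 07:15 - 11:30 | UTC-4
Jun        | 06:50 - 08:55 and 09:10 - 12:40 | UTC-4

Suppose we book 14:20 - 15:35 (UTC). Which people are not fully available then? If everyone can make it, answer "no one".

Erik

Oliver in UTC: 11:15-12:35, 13:10-13:55, 14:10-16:45 (subtract 3h to convert from UTC+3).
Hiro in UTC: 10:50-16:30 (subtract 3h to convert from UTC+3).
Erik in UTC: 09:50-10:05, 11:15-15:30 (add 4h to convert from UTC-4).
Jun in UTC: 10:50-12:55, 13:10-16:40 (add 4h to convert from UTC-4).
Oliver: free for 14:20-15:35. Hiro: free for 14:20-15:35. Erik: not fully free for 14:20-15:35. Jun: free for 14:20-15:35.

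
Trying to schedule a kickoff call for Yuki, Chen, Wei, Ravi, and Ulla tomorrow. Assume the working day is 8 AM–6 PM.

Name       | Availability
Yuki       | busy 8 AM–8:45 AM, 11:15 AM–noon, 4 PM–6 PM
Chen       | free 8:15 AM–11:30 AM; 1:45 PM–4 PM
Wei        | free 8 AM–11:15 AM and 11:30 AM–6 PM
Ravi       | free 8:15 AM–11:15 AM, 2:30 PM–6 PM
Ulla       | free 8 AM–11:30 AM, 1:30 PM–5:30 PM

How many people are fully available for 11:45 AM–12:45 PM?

Yuki free: 08:45-11:15, 12:00-16:00 (invert busy blocks within the working day).
Chen free: 08:15-11:30, 13:45-16:00.
Wei free: 08:00-11:15, 11:30-18:00.
Ravi free: 08:15-11:15, 14:30-18:00.
Ulla free: 08:00-11:30, 13:30-17:30.
Wei can make the full 11:45-12:45 slot — that's 1.

1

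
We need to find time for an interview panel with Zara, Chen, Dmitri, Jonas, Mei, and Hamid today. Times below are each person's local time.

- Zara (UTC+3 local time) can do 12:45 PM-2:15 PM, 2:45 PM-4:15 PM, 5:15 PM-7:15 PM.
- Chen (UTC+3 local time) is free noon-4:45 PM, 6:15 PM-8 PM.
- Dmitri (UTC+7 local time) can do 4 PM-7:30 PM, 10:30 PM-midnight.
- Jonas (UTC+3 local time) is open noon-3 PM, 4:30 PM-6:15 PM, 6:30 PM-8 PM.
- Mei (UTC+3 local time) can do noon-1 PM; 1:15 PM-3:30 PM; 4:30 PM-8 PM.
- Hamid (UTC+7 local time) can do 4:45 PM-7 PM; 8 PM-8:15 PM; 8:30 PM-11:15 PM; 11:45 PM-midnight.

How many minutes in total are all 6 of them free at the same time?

Zara in UTC: 09:45-11:15, 11:45-13:15, 14:15-16:15 (subtract 3h to convert from UTC+3).
Chen in UTC: 09:00-13:45, 15:15-17:00 (subtract 3h to convert from UTC+3).
Dmitri in UTC: 09:00-12:30, 15:30-17:00 (subtract 7h to convert from UTC+7).
Jonas in UTC: 09:00-12:00, 13:30-15:15, 15:30-17:00 (subtract 3h to convert from UTC+3).
Mei in UTC: 09:00-10:00, 10:15-12:30, 13:30-17:00 (subtract 3h to convert from UTC+3).
Hamid in UTC: 09:45-12:00, 13:00-13:15, 13:30-16:15, 16:45-17:00 (subtract 7h to convert from UTC+7).
Zara ∩ Chen: 09:45-11:15, 11:45-13:15, 15:15-16:15.
Zara ∩ Chen ∩ Dmitri: 09:45-11:15, 11:45-12:30, 15:30-16:15.
Zara ∩ Chen ∩ Dmitri ∩ Jonas: 09:45-11:15, 11:45-12:00, 15:30-16:15.
Zara ∩ Chen ∩ Dmitri ∩ Jonas ∩ Mei: 09:45-10:00, 10:15-11:15, 11:45-12:00, 15:30-16:15.
Zara ∩ Chen ∩ Dmitri ∩ Jonas ∩ Mei ∩ Hamid: 09:45-10:00, 10:15-11:15, 11:45-12:00, 15:30-16:15.
Those are the intersection windows.
Summing the common windows: 15 + 60 + 15 + 45 = 135 minutes.

135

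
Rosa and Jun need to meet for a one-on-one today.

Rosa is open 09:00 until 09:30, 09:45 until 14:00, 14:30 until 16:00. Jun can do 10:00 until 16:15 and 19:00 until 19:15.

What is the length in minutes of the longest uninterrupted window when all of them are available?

240

Rosa ∩ Jun: 10:00-14:00, 14:30-16:00.
The longest is 10:00-14:00 at 240 minutes.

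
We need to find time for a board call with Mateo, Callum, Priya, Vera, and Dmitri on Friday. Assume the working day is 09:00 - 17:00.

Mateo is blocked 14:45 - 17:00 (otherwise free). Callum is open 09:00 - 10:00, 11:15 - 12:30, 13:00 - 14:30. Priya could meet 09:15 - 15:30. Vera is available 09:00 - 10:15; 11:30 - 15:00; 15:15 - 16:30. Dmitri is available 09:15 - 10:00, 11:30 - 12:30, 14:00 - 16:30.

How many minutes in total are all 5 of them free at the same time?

135

Mateo free: 09:00-14:45 (invert busy blocks within the working day).
Callum free: 09:00-10:00, 11:15-12:30, 13:00-14:30.
Priya free: 09:15-15:30.
Vera free: 09:00-10:15, 11:30-15:00, 15:15-16:30.
Dmitri free: 09:15-10:00, 11:30-12:30, 14:00-16:30.
Mateo ∩ Callum: 09:00-10:00, 11:15-12:30, 13:00-14:30.
Mateo ∩ Callum ∩ Priya: 09:15-10:00, 11:15-12:30, 13:00-14:30.
Mateo ∩ Callum ∩ Priya ∩ Vera: 09:15-10:00, 11:30-12:30, 13:00-14:30.
Mateo ∩ Callum ∩ Priya ∩ Vera ∩ Dmitri: 09:15-10:00, 11:30-12:30, 14:00-14:30.
Those are the intersection windows.
Summing the common windows: 45 + 60 + 30 = 135 minutes.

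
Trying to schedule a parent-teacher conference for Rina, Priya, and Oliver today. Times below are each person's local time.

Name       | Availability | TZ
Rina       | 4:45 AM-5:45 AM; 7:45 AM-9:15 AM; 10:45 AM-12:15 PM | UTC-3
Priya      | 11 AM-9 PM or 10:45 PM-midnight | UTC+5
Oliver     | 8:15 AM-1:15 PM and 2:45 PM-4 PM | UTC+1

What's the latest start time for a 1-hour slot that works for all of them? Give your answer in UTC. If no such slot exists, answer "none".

14:00

Rina in UTC: 07:45-08:45, 10:45-12:15, 13:45-15:15 (add 3h to convert from UTC-3).
Priya in UTC: 06:00-16:00, 17:45-19:00 (subtract 5h to convert from UTC+5).
Oliver in UTC: 07:15-12:15, 13:45-15:00 (subtract 1h to convert from UTC+1).
Rina ∩ Priya: 07:45-08:45, 10:45-12:15, 13:45-15:15.
Rina ∩ Priya ∩ Oliver: 07:45-08:45, 10:45-12:15, 13:45-15:00.
So the common availability across everyone is 07:45-08:45, 10:45-12:15, 13:45-15:00.
The last common window of at least 60 minutes is 13:45-15:00; a 60-minute meeting can start as late as 14:00 and still end by 15:00.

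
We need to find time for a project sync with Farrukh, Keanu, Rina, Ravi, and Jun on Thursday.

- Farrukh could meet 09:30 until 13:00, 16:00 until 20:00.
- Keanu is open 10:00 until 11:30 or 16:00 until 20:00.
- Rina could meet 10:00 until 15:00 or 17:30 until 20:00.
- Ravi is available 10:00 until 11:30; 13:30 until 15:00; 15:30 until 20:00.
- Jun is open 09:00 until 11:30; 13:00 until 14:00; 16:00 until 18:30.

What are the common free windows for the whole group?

10:00-11:30, 17:30-18:30

Farrukh ∩ Keanu: 10:00-11:30, 16:00-20:00.
Farrukh ∩ Keanu ∩ Rina: 10:00-11:30, 17:30-20:00.
Farrukh ∩ Keanu ∩ Rina ∩ Ravi: 10:00-11:30, 17:30-20:00.
Farrukh ∩ Keanu ∩ Rina ∩ Ravi ∩ Jun: 10:00-11:30, 17:30-18:30.
So the common availability across everyone is 10:00-11:30, 17:30-18:30.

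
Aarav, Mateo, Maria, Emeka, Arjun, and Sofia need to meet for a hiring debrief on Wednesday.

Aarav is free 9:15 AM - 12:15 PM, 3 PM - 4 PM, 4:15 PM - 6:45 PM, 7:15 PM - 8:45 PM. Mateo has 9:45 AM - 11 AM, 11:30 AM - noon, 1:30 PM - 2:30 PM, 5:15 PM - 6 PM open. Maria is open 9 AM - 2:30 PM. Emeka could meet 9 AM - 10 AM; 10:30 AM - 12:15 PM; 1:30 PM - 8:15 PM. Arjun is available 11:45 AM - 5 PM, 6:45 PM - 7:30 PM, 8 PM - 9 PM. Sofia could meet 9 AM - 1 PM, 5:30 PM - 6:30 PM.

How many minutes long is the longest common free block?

15

Aarav ∩ Mateo: 09:45-11:00, 11:30-12:00, 17:15-18:00.
Aarav ∩ Mateo ∩ Maria: 09:45-11:00, 11:30-12:00.
Aarav ∩ Mateo ∩ Maria ∩ Emeka: 09:45-10:00, 10:30-11:00, 11:30-12:00.
Aarav ∩ Mateo ∩ Maria ∩ Emeka ∩ Arjun: 11:45-12:00.
Aarav ∩ Mateo ∩ Maria ∩ Emeka ∩ Arjun ∩ Sofia: 11:45-12:00.
Those are the intersection windows.
The longest is 11:45-12:00 at 15 minutes.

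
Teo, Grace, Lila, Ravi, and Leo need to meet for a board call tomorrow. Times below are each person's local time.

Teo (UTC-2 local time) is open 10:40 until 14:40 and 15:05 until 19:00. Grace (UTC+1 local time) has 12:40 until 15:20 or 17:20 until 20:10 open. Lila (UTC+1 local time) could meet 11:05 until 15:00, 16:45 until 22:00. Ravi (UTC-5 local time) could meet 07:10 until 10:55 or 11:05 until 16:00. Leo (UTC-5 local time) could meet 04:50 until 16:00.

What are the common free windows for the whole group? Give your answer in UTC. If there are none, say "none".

12:40-14:00, 16:20-16:40, 17:05-19:10

Teo in UTC: 12:40-16:40, 17:05-21:00 (add 2h to convert from UTC-2).
Grace in UTC: 11:40-14:20, 16:20-19:10 (subtract 1h to convert from UTC+1).
Lila in UTC: 10:05-14:00, 15:45-21:00 (subtract 1h to convert from UTC+1).
Ravi in UTC: 12:10-15:55, 16:05-21:00 (add 5h to convert from UTC-5).
Leo in UTC: 09:50-21:00 (add 5h to convert from UTC-5).
Teo ∩ Grace: 12:40-14:20, 16:20-16:40, 17:05-19:10.
Teo ∩ Grace ∩ Lila: 12:40-14:00, 16:20-16:40, 17:05-19:10.
Teo ∩ Grace ∩ Lila ∩ Ravi: 12:40-14:00, 16:20-16:40, 17:05-19:10.
Teo ∩ Grace ∩ Lila ∩ Ravi ∩ Leo: 12:40-14:00, 16:20-16:40, 17:05-19:10.
So the common availability across everyone is 12:40-14:00, 16:20-16:40, 17:05-19:10.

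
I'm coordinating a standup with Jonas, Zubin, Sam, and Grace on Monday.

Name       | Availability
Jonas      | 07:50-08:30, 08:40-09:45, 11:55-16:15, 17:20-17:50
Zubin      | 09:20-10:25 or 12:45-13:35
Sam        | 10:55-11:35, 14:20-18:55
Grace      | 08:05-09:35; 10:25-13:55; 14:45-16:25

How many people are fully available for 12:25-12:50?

2

Jonas and Grace can make the full 12:25-12:50 slot — that's 2.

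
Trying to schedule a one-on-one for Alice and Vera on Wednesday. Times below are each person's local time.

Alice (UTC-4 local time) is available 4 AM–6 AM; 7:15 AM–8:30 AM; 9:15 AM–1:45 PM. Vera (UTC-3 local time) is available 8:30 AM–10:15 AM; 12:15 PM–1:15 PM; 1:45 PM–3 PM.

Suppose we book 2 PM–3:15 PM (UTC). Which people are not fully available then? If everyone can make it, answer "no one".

Alice in UTC: 08:00-10:00, 11:15-12:30, 13:15-17:45 (add 4h to convert from UTC-4).
Vera in UTC: 11:30-13:15, 15:15-16:15, 16:45-18:00 (add 3h to convert from UTC-3).
Alice: free for 14:00-15:15. Vera: not fully free for 14:00-15:15.

Vera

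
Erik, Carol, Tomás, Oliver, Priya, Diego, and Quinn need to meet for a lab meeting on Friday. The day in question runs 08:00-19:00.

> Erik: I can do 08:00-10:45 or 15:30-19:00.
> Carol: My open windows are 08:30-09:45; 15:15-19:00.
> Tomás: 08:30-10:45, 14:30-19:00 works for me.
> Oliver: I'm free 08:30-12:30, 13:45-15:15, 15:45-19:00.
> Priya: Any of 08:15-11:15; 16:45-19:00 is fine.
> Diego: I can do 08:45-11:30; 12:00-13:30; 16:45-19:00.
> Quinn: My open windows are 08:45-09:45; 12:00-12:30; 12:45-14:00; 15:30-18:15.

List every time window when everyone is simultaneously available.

Erik ∩ Carol: 08:30-09:45, 15:30-19:00.
Erik ∩ Carol ∩ Tomás: 08:30-09:45, 15:30-19:00.
Erik ∩ Carol ∩ Tomás ∩ Oliver: 08:30-09:45, 15:45-19:00.
Erik ∩ Carol ∩ Tomás ∩ Oliver ∩ Priya: 08:30-09:45, 16:45-19:00.
Erik ∩ Carol ∩ Tomás ∩ Oliver ∩ Priya ∩ Diego: 08:45-09:45, 16:45-19:00.
Erik ∩ Carol ∩ Tomás ∩ Oliver ∩ Priya ∩ Diego ∩ Quinn: 08:45-09:45, 16:45-18:15.
Those are the intersection windows.

08:45-09:45, 16:45-18:15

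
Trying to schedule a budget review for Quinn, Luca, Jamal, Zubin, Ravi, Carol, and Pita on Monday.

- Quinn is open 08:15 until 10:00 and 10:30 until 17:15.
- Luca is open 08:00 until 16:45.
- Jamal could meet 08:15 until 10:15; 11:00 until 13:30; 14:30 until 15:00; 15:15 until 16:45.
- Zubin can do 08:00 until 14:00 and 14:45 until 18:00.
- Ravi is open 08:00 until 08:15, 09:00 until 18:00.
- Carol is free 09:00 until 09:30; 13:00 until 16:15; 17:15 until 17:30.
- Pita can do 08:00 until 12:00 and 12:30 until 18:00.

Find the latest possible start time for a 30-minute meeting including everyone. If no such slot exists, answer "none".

15:45

Quinn ∩ Luca: 08:15-10:00, 10:30-16:45.
Quinn ∩ Luca ∩ Jamal: 08:15-10:00, 11:00-13:30, 14:30-15:00, 15:15-16:45.
Quinn ∩ Luca ∩ Jamal ∩ Zubin: 08:15-10:00, 11:00-13:30, 14:45-15:00, 15:15-16:45.
Quinn ∩ Luca ∩ Jamal ∩ Zubin ∩ Ravi: 09:00-10:00, 11:00-13:30, 14:45-15:00, 15:15-16:45.
Quinn ∩ Luca ∩ Jamal ∩ Zubin ∩ Ravi ∩ Carol: 09:00-09:30, 13:00-13:30, 14:45-15:00, 15:15-16:15.
Quinn ∩ Luca ∩ Jamal ∩ Zubin ∩ Ravi ∩ Carol ∩ Pita: 09:00-09:30, 13:00-13:30, 14:45-15:00, 15:15-16:15.
The last common window of at least 30 minutes is 15:15-16:15; a 30-minute meeting can start as late as 15:45 and still end by 16:15.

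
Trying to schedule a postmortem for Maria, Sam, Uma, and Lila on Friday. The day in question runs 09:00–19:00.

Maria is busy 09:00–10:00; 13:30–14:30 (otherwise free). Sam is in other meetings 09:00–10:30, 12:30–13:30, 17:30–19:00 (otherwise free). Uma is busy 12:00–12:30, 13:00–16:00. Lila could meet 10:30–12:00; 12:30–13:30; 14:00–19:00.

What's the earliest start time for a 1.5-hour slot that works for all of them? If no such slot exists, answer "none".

10:30

Maria free: 10:00-13:30, 14:30-19:00 (invert busy blocks within the working day).
Sam free: 10:30-12:30, 13:30-17:30 (invert busy blocks within the working day).
Uma free: 09:00-12:00, 12:30-13:00, 16:00-19:00 (invert busy blocks within the working day).
Lila free: 10:30-12:00, 12:30-13:30, 14:00-19:00.
Maria ∩ Sam: 10:30-12:30, 14:30-17:30.
Maria ∩ Sam ∩ Uma: 10:30-12:00, 16:00-17:30.
Maria ∩ Sam ∩ Uma ∩ Lila: 10:30-12:00, 16:00-17:30.
The first common window of at least 90 minutes is 10:30-12:00, so the earliest start is 10:30.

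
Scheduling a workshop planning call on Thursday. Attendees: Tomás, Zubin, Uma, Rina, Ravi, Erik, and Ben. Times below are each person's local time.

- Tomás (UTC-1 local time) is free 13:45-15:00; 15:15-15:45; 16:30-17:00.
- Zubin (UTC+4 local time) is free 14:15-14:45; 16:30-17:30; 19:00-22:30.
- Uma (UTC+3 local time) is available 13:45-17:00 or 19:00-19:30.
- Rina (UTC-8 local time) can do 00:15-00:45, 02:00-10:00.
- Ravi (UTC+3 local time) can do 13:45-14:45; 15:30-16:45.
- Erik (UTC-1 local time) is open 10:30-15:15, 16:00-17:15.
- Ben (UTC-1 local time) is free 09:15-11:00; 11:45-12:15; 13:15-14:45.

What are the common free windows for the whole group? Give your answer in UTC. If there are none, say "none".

Tomás in UTC: 14:45-16:00, 16:15-16:45, 17:30-18:00 (add 1h to convert from UTC-1).
Zubin in UTC: 10:15-10:45, 12:30-13:30, 15:00-18:30 (subtract 4h to convert from UTC+4).
Uma in UTC: 10:45-14:00, 16:00-16:30 (subtract 3h to convert from UTC+3).
Rina in UTC: 08:15-08:45, 10:00-18:00 (add 8h to convert from UTC-8).
Ravi in UTC: 10:45-11:45, 12:30-13:45 (subtract 3h to convert from UTC+3).
Erik in UTC: 11:30-16:15, 17:00-18:15 (add 1h to convert from UTC-1).
Ben in UTC: 10:15-12:00, 12:45-13:15, 14:15-15:45 (add 1h to convert from UTC-1).
Tomás ∩ Zubin: 15:00-16:00, 16:15-16:45, 17:30-18:00.
Tomás ∩ Zubin ∩ Uma: 16:15-16:30.
Tomás ∩ Zubin ∩ Uma ∩ Rina: 16:15-16:30.
Tomás ∩ Zubin ∩ Uma ∩ Rina ∩ Ravi: ∅.
Tomás ∩ Zubin ∩ Uma ∩ Rina ∩ Ravi ∩ Erik: ∅.
Tomás ∩ Zubin ∩ Uma ∩ Rina ∩ Ravi ∩ Erik ∩ Ben: ∅.
There is no time when everyone is free.

none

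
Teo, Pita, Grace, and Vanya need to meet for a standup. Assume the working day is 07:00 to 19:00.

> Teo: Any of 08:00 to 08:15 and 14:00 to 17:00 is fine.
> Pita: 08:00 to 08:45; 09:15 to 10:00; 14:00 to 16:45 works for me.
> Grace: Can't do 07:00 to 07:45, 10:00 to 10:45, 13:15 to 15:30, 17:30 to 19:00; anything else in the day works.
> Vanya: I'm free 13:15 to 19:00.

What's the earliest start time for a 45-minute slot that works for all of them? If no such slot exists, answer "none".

Teo free: 08:00-08:15, 14:00-17:00.
Pita free: 08:00-08:45, 09:15-10:00, 14:00-16:45.
Grace free: 07:45-10:00, 10:45-13:15, 15:30-17:30 (invert busy blocks within the working day).
Vanya free: 13:15-19:00.
Teo ∩ Pita: 08:00-08:15, 14:00-16:45.
Teo ∩ Pita ∩ Grace: 08:00-08:15, 15:30-16:45.
Teo ∩ Pita ∩ Grace ∩ Vanya: 15:30-16:45.
The first common window of at least 45 minutes is 15:30-16:45, so the earliest start is 15:30.

15:30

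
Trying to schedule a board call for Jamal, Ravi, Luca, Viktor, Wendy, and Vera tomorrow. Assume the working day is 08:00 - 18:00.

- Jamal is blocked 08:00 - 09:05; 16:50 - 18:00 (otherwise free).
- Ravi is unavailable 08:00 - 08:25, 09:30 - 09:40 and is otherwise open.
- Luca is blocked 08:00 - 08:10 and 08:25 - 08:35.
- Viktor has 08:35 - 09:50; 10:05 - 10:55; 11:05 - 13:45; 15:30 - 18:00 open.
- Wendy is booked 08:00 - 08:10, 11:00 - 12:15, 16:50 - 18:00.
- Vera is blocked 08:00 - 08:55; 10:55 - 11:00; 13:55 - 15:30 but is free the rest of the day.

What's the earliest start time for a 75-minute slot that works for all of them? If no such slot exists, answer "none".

Jamal free: 09:05-16:50 (invert busy blocks within the working day).
Ravi free: 08:25-09:30, 09:40-18:00 (invert busy blocks within the working day).
Luca free: 08:10-08:25, 08:35-18:00 (invert busy blocks within the working day).
Viktor free: 08:35-09:50, 10:05-10:55, 11:05-13:45, 15:30-18:00.
Wendy free: 08:10-11:00, 12:15-16:50 (invert busy blocks within the working day).
Vera free: 08:55-10:55, 11:00-13:55, 15:30-18:00 (invert busy blocks within the working day).
Jamal ∩ Ravi: 09:05-09:30, 09:40-16:50.
Jamal ∩ Ravi ∩ Luca: 09:05-09:30, 09:40-16:50.
Jamal ∩ Ravi ∩ Luca ∩ Viktor: 09:05-09:30, 09:40-09:50, 10:05-10:55, 11:05-13:45, 15:30-16:50.
Jamal ∩ Ravi ∩ Luca ∩ Viktor ∩ Wendy: 09:05-09:30, 09:40-09:50, 10:05-10:55, 12:15-13:45, 15:30-16:50.
Jamal ∩ Ravi ∩ Luca ∩ Viktor ∩ Wendy ∩ Vera: 09:05-09:30, 09:40-09:50, 10:05-10:55, 12:15-13:45, 15:30-16:50.
The first common window of at least 75 minutes is 12:15-13:45, so the earliest start is 12:15.

12:15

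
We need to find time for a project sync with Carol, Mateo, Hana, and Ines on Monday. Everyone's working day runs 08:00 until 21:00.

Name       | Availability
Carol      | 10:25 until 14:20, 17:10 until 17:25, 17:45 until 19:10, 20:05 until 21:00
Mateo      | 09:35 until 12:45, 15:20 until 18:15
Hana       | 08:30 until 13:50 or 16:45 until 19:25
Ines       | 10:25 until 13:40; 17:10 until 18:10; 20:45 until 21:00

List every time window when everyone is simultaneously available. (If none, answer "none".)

10:25-12:45, 17:10-17:25, 17:45-18:10

Carol ∩ Mateo: 10:25-12:45, 17:10-17:25, 17:45-18:15.
Carol ∩ Mateo ∩ Hana: 10:25-12:45, 17:10-17:25, 17:45-18:15.
Carol ∩ Mateo ∩ Hana ∩ Ines: 10:25-12:45, 17:10-17:25, 17:45-18:10.
So the common availability across everyone is 10:25-12:45, 17:10-17:25, 17:45-18:10.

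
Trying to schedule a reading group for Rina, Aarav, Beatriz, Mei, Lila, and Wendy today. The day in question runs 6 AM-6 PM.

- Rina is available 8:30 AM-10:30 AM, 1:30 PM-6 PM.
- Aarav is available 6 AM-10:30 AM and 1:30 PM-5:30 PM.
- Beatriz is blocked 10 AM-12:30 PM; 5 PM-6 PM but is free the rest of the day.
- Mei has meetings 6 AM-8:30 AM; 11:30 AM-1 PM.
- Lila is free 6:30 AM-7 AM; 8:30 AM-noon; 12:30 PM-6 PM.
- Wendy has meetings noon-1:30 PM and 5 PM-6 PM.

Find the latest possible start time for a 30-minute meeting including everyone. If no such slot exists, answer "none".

Rina free: 08:30-10:30, 13:30-18:00.
Aarav free: 06:00-10:30, 13:30-17:30.
Beatriz free: 06:00-10:00, 12:30-17:00 (invert busy blocks within the working day).
Mei free: 08:30-11:30, 13:00-18:00 (invert busy blocks within the working day).
Lila free: 06:30-07:00, 08:30-12:00, 12:30-18:00.
Wendy free: 06:00-12:00, 13:30-17:00 (invert busy blocks within the working day).
Rina ∩ Aarav: 08:30-10:30, 13:30-17:30.
Rina ∩ Aarav ∩ Beatriz: 08:30-10:00, 13:30-17:00.
Rina ∩ Aarav ∩ Beatriz ∩ Mei: 08:30-10:00, 13:30-17:00.
Rina ∩ Aarav ∩ Beatriz ∩ Mei ∩ Lila: 08:30-10:00, 13:30-17:00.
Rina ∩ Aarav ∩ Beatriz ∩ Mei ∩ Lila ∩ Wendy: 08:30-10:00, 13:30-17:00.
The last common window of at least 30 minutes is 13:30-17:00; a 30-minute meeting can start as late as 16:30 and still end by 17:00.

16:30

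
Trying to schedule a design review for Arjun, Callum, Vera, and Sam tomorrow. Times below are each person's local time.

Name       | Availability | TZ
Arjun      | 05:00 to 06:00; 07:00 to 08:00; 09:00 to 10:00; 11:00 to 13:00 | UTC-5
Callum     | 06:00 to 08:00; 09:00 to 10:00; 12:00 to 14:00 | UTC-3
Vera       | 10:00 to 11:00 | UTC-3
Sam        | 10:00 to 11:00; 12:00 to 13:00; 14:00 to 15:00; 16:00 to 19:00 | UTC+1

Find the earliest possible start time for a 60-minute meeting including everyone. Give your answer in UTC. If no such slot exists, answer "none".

none

Arjun in UTC: 10:00-11:00, 12:00-13:00, 14:00-15:00, 16:00-18:00 (add 5h to convert from UTC-5).
Callum in UTC: 09:00-11:00, 12:00-13:00, 15:00-17:00 (add 3h to convert from UTC-3).
Vera in UTC: 13:00-14:00 (add 3h to convert from UTC-3).
Sam in UTC: 09:00-10:00, 11:00-12:00, 13:00-14:00, 15:00-18:00 (subtract 1h to convert from UTC+1).
Arjun ∩ Callum: 10:00-11:00, 12:00-13:00, 16:00-17:00.
Arjun ∩ Callum ∩ Vera: ∅.
Arjun ∩ Callum ∩ Vera ∩ Sam: ∅.
There is no time when everyone is free.
No common window is at least 60 minutes long.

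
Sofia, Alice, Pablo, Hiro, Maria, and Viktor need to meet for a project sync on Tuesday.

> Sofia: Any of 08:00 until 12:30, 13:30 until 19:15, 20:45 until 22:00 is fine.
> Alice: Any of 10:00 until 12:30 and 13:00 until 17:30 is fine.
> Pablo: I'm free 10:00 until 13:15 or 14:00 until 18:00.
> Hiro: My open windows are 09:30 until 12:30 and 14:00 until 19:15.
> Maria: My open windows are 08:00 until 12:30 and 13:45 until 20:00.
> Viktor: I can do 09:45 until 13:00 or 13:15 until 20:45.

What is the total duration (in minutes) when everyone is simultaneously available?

Sofia ∩ Alice: 10:00-12:30, 13:30-17:30.
Sofia ∩ Alice ∩ Pablo: 10:00-12:30, 14:00-17:30.
Sofia ∩ Alice ∩ Pablo ∩ Hiro: 10:00-12:30, 14:00-17:30.
Sofia ∩ Alice ∩ Pablo ∩ Hiro ∩ Maria: 10:00-12:30, 14:00-17:30.
Sofia ∩ Alice ∩ Pablo ∩ Hiro ∩ Maria ∩ Viktor: 10:00-12:30, 14:00-17:30.
So the common availability across everyone is 10:00-12:30, 14:00-17:30.
Summing the common windows: 150 + 210 = 360 minutes.

360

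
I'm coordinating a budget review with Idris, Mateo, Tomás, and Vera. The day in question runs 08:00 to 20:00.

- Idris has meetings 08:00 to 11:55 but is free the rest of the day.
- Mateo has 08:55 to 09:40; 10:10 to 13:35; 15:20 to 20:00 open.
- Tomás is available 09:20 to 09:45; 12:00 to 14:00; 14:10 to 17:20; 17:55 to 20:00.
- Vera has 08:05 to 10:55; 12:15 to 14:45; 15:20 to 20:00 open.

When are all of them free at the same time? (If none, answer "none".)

12:15-13:35, 15:20-17:20, 17:55-20:00

Idris free: 11:55-20:00 (invert busy blocks within the working day).
Mateo free: 08:55-09:40, 10:10-13:35, 15:20-20:00.
Tomás free: 09:20-09:45, 12:00-14:00, 14:10-17:20, 17:55-20:00.
Vera free: 08:05-10:55, 12:15-14:45, 15:20-20:00.
Idris ∩ Mateo: 11:55-13:35, 15:20-20:00.
Idris ∩ Mateo ∩ Tomás: 12:00-13:35, 15:20-17:20, 17:55-20:00.
Idris ∩ Mateo ∩ Tomás ∩ Vera: 12:15-13:35, 15:20-17:20, 17:55-20:00.
Those are the intersection windows.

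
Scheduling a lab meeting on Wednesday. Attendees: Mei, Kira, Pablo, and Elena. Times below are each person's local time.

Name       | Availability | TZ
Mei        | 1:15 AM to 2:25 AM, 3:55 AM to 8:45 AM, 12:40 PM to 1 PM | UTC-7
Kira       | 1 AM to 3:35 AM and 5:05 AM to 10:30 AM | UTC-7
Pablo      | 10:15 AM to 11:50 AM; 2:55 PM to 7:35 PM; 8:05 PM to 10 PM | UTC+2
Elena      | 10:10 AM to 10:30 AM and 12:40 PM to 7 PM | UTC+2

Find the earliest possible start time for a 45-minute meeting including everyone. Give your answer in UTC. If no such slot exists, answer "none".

Mei in UTC: 08:15-09:25, 10:55-15:45, 19:40-20:00 (add 7h to convert from UTC-7).
Kira in UTC: 08:00-10:35, 12:05-17:30 (add 7h to convert from UTC-7).
Pablo in UTC: 08:15-09:50, 12:55-17:35, 18:05-20:00 (subtract 2h to convert from UTC+2).
Elena in UTC: 08:10-08:30, 10:40-17:00 (subtract 2h to convert from UTC+2).
Mei ∩ Kira: 08:15-09:25, 12:05-15:45.
Mei ∩ Kira ∩ Pablo: 08:15-09:25, 12:55-15:45.
Mei ∩ Kira ∩ Pablo ∩ Elena: 08:15-08:30, 12:55-15:45.
Those are the intersection windows.
The first common window of at least 45 minutes is 12:55-15:45, so the earliest start is 12:55.

12:55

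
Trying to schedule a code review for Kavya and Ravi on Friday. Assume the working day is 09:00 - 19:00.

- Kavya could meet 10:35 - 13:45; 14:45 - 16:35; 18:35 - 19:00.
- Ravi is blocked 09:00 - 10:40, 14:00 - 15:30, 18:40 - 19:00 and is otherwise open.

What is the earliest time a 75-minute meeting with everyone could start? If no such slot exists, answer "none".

Kavya free: 10:35-13:45, 14:45-16:35, 18:35-19:00.
Ravi free: 10:40-14:00, 15:30-18:40 (invert busy blocks within the working day).
Kavya ∩ Ravi: 10:40-13:45, 15:30-16:35, 18:35-18:40.
Those are the intersection windows.
The first common window of at least 75 minutes is 10:40-13:45, so the earliest start is 10:40.

10:40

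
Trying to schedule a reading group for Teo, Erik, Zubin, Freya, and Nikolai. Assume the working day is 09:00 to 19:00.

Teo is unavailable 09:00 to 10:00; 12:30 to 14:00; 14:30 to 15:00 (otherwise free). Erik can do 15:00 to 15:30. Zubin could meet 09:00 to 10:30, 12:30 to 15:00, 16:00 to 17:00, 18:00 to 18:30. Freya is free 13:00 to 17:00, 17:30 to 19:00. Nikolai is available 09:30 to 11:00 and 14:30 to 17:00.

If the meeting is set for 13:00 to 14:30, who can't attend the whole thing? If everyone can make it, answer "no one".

Erik, Nikolai, Teo

Teo free: 10:00-12:30, 14:00-14:30, 15:00-19:00 (invert busy blocks within the working day).
Erik free: 15:00-15:30.
Zubin free: 09:00-10:30, 12:30-15:00, 16:00-17:00, 18:00-18:30.
Freya free: 13:00-17:00, 17:30-19:00.
Nikolai free: 09:30-11:00, 14:30-17:00.
Teo: not fully free for 13:00-14:30. Erik: not fully free for 13:00-14:30. Zubin: free for 13:00-14:30. Freya: free for 13:00-14:30. Nikolai: not fully free for 13:00-14:30.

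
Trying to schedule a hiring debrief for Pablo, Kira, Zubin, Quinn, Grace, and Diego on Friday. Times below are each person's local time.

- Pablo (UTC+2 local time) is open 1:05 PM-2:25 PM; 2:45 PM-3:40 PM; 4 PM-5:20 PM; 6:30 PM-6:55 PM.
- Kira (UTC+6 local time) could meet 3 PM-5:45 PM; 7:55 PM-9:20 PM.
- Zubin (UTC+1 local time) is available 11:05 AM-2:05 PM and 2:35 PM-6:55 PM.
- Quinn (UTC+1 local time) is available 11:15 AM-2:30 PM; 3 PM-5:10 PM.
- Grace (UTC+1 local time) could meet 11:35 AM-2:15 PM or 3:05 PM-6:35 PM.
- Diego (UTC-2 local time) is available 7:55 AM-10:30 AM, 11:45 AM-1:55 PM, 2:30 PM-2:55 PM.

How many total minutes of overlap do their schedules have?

115

Pablo in UTC: 11:05-12:25, 12:45-13:40, 14:00-15:20, 16:30-16:55 (subtract 2h to convert from UTC+2).
Kira in UTC: 09:00-11:45, 13:55-15:20 (subtract 6h to convert from UTC+6).
Zubin in UTC: 10:05-13:05, 13:35-17:55 (subtract 1h to convert from UTC+1).
Quinn in UTC: 10:15-13:30, 14:00-16:10 (subtract 1h to convert from UTC+1).
Grace in UTC: 10:35-13:15, 14:05-17:35 (subtract 1h to convert from UTC+1).
Diego in UTC: 09:55-12:30, 13:45-15:55, 16:30-16:55 (add 2h to convert from UTC-2).
Pablo ∩ Kira: 11:05-11:45, 14:00-15:20.
Pablo ∩ Kira ∩ Zubin: 11:05-11:45, 14:00-15:20.
Pablo ∩ Kira ∩ Zubin ∩ Quinn: 11:05-11:45, 14:00-15:20.
Pablo ∩ Kira ∩ Zubin ∩ Quinn ∩ Grace: 11:05-11:45, 14:05-15:20.
Pablo ∩ Kira ∩ Zubin ∩ Quinn ∩ Grace ∩ Diego: 11:05-11:45, 14:05-15:20.
Summing the common windows: 40 + 75 = 115 minutes.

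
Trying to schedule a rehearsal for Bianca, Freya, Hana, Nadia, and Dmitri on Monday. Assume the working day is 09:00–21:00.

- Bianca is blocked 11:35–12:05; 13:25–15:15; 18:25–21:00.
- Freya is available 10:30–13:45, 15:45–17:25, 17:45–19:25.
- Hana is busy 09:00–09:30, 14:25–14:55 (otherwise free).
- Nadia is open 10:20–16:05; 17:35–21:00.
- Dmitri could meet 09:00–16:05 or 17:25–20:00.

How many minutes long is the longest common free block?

80

Bianca free: 09:00-11:35, 12:05-13:25, 15:15-18:25 (invert busy blocks within the working day).
Freya free: 10:30-13:45, 15:45-17:25, 17:45-19:25.
Hana free: 09:30-14:25, 14:55-21:00 (invert busy blocks within the working day).
Nadia free: 10:20-16:05, 17:35-21:00.
Dmitri free: 09:00-16:05, 17:25-20:00.
Bianca ∩ Freya: 10:30-11:35, 12:05-13:25, 15:45-17:25, 17:45-18:25.
Bianca ∩ Freya ∩ Hana: 10:30-11:35, 12:05-13:25, 15:45-17:25, 17:45-18:25.
Bianca ∩ Freya ∩ Hana ∩ Nadia: 10:30-11:35, 12:05-13:25, 15:45-16:05, 17:45-18:25.
Bianca ∩ Freya ∩ Hana ∩ Nadia ∩ Dmitri: 10:30-11:35, 12:05-13:25, 15:45-16:05, 17:45-18:25.
The longest is 12:05-13:25 at 80 minutes.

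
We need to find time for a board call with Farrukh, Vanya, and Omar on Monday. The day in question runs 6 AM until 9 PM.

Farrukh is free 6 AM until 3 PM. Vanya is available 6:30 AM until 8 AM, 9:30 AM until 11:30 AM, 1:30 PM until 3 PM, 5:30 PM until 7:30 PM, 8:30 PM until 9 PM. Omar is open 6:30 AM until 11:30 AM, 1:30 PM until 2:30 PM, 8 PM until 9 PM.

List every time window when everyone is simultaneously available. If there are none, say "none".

Farrukh ∩ Vanya: 06:30-08:00, 09:30-11:30, 13:30-15:00.
Farrukh ∩ Vanya ∩ Omar: 06:30-08:00, 09:30-11:30, 13:30-14:30.
Those are the intersection windows.

06:30-08:00, 09:30-11:30, 13:30-14:30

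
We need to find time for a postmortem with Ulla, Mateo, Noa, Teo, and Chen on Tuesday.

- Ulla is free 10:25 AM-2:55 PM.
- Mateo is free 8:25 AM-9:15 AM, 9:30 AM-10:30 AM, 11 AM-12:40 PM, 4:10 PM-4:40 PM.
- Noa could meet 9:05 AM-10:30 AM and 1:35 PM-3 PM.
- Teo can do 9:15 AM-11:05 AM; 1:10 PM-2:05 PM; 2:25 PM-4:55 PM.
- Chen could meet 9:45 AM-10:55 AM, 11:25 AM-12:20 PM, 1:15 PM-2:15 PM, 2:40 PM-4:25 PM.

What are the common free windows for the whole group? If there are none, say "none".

Ulla ∩ Mateo: 10:25-10:30, 11:00-12:40.
Ulla ∩ Mateo ∩ Noa: 10:25-10:30.
Ulla ∩ Mateo ∩ Noa ∩ Teo: 10:25-10:30.
Ulla ∩ Mateo ∩ Noa ∩ Teo ∩ Chen: 10:25-10:30.

10:25-10:30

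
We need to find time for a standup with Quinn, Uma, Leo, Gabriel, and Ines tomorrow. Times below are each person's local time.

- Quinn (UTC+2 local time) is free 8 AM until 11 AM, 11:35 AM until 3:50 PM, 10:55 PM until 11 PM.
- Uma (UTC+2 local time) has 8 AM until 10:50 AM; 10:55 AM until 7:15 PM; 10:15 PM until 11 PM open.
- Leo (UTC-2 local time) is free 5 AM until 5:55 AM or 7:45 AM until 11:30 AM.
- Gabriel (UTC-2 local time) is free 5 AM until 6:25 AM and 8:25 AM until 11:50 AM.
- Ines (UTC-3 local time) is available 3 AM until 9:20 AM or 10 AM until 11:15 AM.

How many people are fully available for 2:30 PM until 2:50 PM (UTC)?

1

Quinn in UTC: 06:00-09:00, 09:35-13:50, 20:55-21:00 (subtract 2h to convert from UTC+2).
Uma in UTC: 06:00-08:50, 08:55-17:15, 20:15-21:00 (subtract 2h to convert from UTC+2).
Leo in UTC: 07:00-07:55, 09:45-13:30 (add 2h to convert from UTC-2).
Gabriel in UTC: 07:00-08:25, 10:25-13:50 (add 2h to convert from UTC-2).
Ines in UTC: 06:00-12:20, 13:00-14:15 (add 3h to convert from UTC-3).
Uma can make the full 14:30-14:50 slot — that's 1.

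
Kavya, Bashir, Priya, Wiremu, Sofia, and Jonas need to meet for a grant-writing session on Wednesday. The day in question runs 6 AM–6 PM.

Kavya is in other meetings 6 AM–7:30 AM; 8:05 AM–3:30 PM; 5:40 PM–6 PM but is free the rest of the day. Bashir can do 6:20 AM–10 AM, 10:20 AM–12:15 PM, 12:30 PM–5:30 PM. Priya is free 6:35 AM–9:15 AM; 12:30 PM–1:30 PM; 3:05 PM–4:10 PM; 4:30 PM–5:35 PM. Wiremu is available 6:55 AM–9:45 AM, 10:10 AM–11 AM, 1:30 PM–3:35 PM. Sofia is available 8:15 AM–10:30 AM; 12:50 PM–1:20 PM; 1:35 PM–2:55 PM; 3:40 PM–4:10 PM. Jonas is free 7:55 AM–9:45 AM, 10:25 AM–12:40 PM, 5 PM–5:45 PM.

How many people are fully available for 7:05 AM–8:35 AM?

Kavya free: 07:30-08:05, 15:30-17:40 (invert busy blocks within the working day).
Bashir free: 06:20-10:00, 10:20-12:15, 12:30-17:30.
Priya free: 06:35-09:15, 12:30-13:30, 15:05-16:10, 16:30-17:35.
Wiremu free: 06:55-09:45, 10:10-11:00, 13:30-15:35.
Sofia free: 08:15-10:30, 12:50-13:20, 13:35-14:55, 15:40-16:10.
Jonas free: 07:55-09:45, 10:25-12:40, 17:00-17:45.
Bashir, Priya, and Wiremu can make the full 07:05-08:35 slot — that's 3.

3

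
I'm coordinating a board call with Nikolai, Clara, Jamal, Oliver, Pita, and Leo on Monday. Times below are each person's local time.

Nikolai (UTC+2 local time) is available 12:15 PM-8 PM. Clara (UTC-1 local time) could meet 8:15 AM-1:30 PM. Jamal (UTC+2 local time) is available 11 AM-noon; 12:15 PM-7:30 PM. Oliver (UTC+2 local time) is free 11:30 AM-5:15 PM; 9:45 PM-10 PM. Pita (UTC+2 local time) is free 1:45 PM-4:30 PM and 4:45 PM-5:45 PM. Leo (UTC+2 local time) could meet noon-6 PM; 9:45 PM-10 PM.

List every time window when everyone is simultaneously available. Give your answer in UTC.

11:45-14:30

Nikolai in UTC: 10:15-18:00 (subtract 2h to convert from UTC+2).
Clara in UTC: 09:15-14:30 (add 1h to convert from UTC-1).
Jamal in UTC: 09:00-10:00, 10:15-17:30 (subtract 2h to convert from UTC+2).
Oliver in UTC: 09:30-15:15, 19:45-20:00 (subtract 2h to convert from UTC+2).
Pita in UTC: 11:45-14:30, 14:45-15:45 (subtract 2h to convert from UTC+2).
Leo in UTC: 10:00-16:00, 19:45-20:00 (subtract 2h to convert from UTC+2).
Nikolai ∩ Clara: 10:15-14:30.
Nikolai ∩ Clara ∩ Jamal: 10:15-14:30.
Nikolai ∩ Clara ∩ Jamal ∩ Oliver: 10:15-14:30.
Nikolai ∩ Clara ∩ Jamal ∩ Oliver ∩ Pita: 11:45-14:30.
Nikolai ∩ Clara ∩ Jamal ∩ Oliver ∩ Pita ∩ Leo: 11:45-14:30.
Those are the intersection windows.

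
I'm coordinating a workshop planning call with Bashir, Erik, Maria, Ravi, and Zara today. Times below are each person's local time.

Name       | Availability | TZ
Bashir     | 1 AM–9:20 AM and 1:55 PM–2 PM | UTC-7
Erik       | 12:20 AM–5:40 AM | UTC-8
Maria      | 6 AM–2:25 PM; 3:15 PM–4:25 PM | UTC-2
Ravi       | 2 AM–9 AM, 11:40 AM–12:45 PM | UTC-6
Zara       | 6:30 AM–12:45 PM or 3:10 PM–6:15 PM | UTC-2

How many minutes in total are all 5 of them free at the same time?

310

Bashir in UTC: 08:00-16:20, 20:55-21:00 (add 7h to convert from UTC-7).
Erik in UTC: 08:20-13:40 (add 8h to convert from UTC-8).
Maria in UTC: 08:00-16:25, 17:15-18:25 (add 2h to convert from UTC-2).
Ravi in UTC: 08:00-15:00, 17:40-18:45 (add 6h to convert from UTC-6).
Zara in UTC: 08:30-14:45, 17:10-20:15 (add 2h to convert from UTC-2).
Bashir ∩ Erik: 08:20-13:40.
Bashir ∩ Erik ∩ Maria: 08:20-13:40.
Bashir ∩ Erik ∩ Maria ∩ Ravi: 08:20-13:40.
Bashir ∩ Erik ∩ Maria ∩ Ravi ∩ Zara: 08:30-13:40.
Those are the intersection windows.
That's a single block of 310 minutes.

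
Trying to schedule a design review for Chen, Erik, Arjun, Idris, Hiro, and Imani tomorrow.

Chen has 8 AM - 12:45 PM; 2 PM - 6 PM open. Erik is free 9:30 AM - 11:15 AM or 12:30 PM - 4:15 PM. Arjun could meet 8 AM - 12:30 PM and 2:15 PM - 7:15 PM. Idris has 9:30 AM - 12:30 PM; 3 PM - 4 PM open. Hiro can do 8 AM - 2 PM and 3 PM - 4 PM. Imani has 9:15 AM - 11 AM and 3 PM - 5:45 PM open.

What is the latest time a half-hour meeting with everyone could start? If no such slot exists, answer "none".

Chen ∩ Erik: 09:30-11:15, 12:30-12:45, 14:00-16:15.
Chen ∩ Erik ∩ Arjun: 09:30-11:15, 14:15-16:15.
Chen ∩ Erik ∩ Arjun ∩ Idris: 09:30-11:15, 15:00-16:00.
Chen ∩ Erik ∩ Arjun ∩ Idris ∩ Hiro: 09:30-11:15, 15:00-16:00.
Chen ∩ Erik ∩ Arjun ∩ Idris ∩ Hiro ∩ Imani: 09:30-11:00, 15:00-16:00.
The last common window of at least 30 minutes is 15:00-16:00; a 30-minute meeting can start as late as 15:30 and still end by 16:00.

15:30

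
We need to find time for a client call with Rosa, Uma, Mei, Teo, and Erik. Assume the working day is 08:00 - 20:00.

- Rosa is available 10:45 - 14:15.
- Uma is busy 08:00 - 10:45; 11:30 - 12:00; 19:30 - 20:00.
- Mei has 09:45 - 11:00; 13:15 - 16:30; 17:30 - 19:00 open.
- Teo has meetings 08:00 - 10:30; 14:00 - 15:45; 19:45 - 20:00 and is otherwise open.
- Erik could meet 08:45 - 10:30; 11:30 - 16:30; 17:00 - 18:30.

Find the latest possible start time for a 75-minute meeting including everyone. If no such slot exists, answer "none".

Rosa free: 10:45-14:15.
Uma free: 10:45-11:30, 12:00-19:30 (invert busy blocks within the working day).
Mei free: 09:45-11:00, 13:15-16:30, 17:30-19:00.
Teo free: 10:30-14:00, 15:45-19:45 (invert busy blocks within the working day).
Erik free: 08:45-10:30, 11:30-16:30, 17:00-18:30.
Rosa ∩ Uma: 10:45-11:30, 12:00-14:15.
Rosa ∩ Uma ∩ Mei: 10:45-11:00, 13:15-14:15.
Rosa ∩ Uma ∩ Mei ∩ Teo: 10:45-11:00, 13:15-14:00.
Rosa ∩ Uma ∩ Mei ∩ Teo ∩ Erik: 13:15-14:00.
No common window is at least 75 minutes long.

none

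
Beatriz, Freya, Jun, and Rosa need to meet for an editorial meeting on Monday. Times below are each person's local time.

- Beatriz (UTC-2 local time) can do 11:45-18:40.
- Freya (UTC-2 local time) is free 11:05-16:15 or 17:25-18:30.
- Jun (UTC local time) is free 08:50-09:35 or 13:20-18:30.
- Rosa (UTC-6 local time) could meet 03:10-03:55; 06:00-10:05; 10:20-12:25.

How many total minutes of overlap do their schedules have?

Beatriz in UTC: 13:45-20:40 (add 2h to convert from UTC-2).
Freya in UTC: 13:05-18:15, 19:25-20:30 (add 2h to convert from UTC-2).
Jun in UTC: 08:50-09:35, 13:20-18:30.
Rosa in UTC: 09:10-09:55, 12:00-16:05, 16:20-18:25 (add 6h to convert from UTC-6).
Beatriz ∩ Freya: 13:45-18:15, 19:25-20:30.
Beatriz ∩ Freya ∩ Jun: 13:45-18:15.
Beatriz ∩ Freya ∩ Jun ∩ Rosa: 13:45-16:05, 16:20-18:15.
Summing the common windows: 140 + 115 = 255 minutes.

255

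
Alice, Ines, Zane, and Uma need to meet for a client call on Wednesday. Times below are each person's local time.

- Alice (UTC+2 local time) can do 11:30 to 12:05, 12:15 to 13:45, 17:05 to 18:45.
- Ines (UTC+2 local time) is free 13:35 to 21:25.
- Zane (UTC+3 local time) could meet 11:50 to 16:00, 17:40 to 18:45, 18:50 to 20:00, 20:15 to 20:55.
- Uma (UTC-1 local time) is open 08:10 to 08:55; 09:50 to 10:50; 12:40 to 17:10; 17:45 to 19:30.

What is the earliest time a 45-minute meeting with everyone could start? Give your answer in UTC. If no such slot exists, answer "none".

15:50

Alice in UTC: 09:30-10:05, 10:15-11:45, 15:05-16:45 (subtract 2h to convert from UTC+2).
Ines in UTC: 11:35-19:25 (subtract 2h to convert from UTC+2).
Zane in UTC: 08:50-13:00, 14:40-15:45, 15:50-17:00, 17:15-17:55 (subtract 3h to convert from UTC+3).
Uma in UTC: 09:10-09:55, 10:50-11:50, 13:40-18:10, 18:45-20:30 (add 1h to convert from UTC-1).
Alice ∩ Ines: 11:35-11:45, 15:05-16:45.
Alice ∩ Ines ∩ Zane: 11:35-11:45, 15:05-15:45, 15:50-16:45.
Alice ∩ Ines ∩ Zane ∩ Uma: 11:35-11:45, 15:05-15:45, 15:50-16:45.
The first common window of at least 45 minutes is 15:50-16:45, so the earliest start is 15:50.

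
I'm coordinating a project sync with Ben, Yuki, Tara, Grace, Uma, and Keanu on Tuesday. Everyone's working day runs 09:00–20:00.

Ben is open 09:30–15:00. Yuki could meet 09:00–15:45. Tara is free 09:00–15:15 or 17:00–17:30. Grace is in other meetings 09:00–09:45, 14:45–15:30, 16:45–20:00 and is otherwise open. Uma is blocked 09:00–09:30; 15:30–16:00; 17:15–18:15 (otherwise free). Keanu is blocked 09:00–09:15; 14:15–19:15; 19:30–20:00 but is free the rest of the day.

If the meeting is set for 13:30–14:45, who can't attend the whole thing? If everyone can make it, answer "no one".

Keanu

Ben free: 09:30-15:00.
Yuki free: 09:00-15:45.
Tara free: 09:00-15:15, 17:00-17:30.
Grace free: 09:45-14:45, 15:30-16:45 (invert busy blocks within the working day).
Uma free: 09:30-15:30, 16:00-17:15, 18:15-20:00 (invert busy blocks within the working day).
Keanu free: 09:15-14:15, 19:15-19:30 (invert busy blocks within the working day).
Ben: free for 13:30-14:45. Yuki: free for 13:30-14:45. Tara: free for 13:30-14:45. Grace: free for 13:30-14:45. Uma: free for 13:30-14:45. Keanu: not fully free for 13:30-14:45.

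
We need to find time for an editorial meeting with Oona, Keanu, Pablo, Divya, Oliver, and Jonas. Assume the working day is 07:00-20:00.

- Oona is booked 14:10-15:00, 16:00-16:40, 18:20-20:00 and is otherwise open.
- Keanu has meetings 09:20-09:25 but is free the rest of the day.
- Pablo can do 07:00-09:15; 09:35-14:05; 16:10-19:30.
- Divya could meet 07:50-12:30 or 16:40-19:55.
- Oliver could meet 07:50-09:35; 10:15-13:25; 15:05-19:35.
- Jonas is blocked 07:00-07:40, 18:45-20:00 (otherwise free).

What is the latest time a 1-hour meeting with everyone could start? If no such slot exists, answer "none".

Oona free: 07:00-14:10, 15:00-16:00, 16:40-18:20 (invert busy blocks within the working day).
Keanu free: 07:00-09:20, 09:25-20:00 (invert busy blocks within the working day).
Pablo free: 07:00-09:15, 09:35-14:05, 16:10-19:30.
Divya free: 07:50-12:30, 16:40-19:55.
Oliver free: 07:50-09:35, 10:15-13:25, 15:05-19:35.
Jonas free: 07:40-18:45 (invert busy blocks within the working day).
Oona ∩ Keanu: 07:00-09:20, 09:25-14:10, 15:00-16:00, 16:40-18:20.
Oona ∩ Keanu ∩ Pablo: 07:00-09:15, 09:35-14:05, 16:40-18:20.
Oona ∩ Keanu ∩ Pablo ∩ Divya: 07:50-09:15, 09:35-12:30, 16:40-18:20.
Oona ∩ Keanu ∩ Pablo ∩ Divya ∩ Oliver: 07:50-09:15, 10:15-12:30, 16:40-18:20.
Oona ∩ Keanu ∩ Pablo ∩ Divya ∩ Oliver ∩ Jonas: 07:50-09:15, 10:15-12:30, 16:40-18:20.
Those are the intersection windows.
The last common window of at least 60 minutes is 16:40-18:20; a 60-minute meeting can start as late as 17:20 and still end by 18:20.

17:20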